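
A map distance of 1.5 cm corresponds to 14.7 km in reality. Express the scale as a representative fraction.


ground = 14.7 km = 1470000 cm; RF denominator = ground / map = 1470000 / 1.5 = 980000; RF = 1:980000

1:980000


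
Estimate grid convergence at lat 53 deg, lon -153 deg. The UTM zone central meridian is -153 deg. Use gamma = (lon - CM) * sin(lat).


gamma = (-153 - -153) * sin(53) = 0 * 0.798636 = 0.0 degrees

0.0 degrees


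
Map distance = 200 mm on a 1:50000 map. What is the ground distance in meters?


ground = 200 mm * 50000 / 1000 = 10000.0 m

10000.0 m


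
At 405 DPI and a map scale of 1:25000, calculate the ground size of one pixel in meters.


pixel_cm = 2.54 / 405 ≈ 0.006272 cm
ground = pixel_cm * 25000 / 100 = 2.54 * 25000 / (405 * 100) = 63500 / 40500 ≈ 1.57 m

1.57 m


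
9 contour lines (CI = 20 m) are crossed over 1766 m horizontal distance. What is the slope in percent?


elevation change = 9 * 20 = 180 m
slope = 180 / 1766 * 100 = 10.2%

10.2%


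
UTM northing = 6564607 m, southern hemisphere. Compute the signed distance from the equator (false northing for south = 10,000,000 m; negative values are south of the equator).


For southern: actual = 6564607 - 10000000 = -3435393 m

-3435393 m


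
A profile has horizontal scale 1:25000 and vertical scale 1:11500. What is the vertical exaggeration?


VE = horizontal_scale / vertical_scale = 25000 / 11500 ≈ 2.2

2.2x


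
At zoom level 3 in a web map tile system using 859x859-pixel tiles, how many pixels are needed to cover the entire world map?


tiles per axis = 2^3 = 8
total tiles = 8^2 = 64
pixels per axis = 8 * 859 = 6872
total pixels = 6872^2 = 47224384

47224384 pixels


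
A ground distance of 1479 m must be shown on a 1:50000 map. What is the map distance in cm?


map_cm = 1479 * 100 / 50000 = 2.958 cm ≈ 2.96 cm

2.96 cm


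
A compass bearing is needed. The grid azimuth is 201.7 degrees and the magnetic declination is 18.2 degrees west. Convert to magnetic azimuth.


magnetic azimuth = grid azimuth - declination (east +ve)
mag_az = 201.7 - -18.2 = 219.9 degrees

219.9 degrees


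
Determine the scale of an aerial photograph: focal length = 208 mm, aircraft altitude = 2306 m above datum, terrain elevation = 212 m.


scale = f / (H - h) = 208 mm / 2094 m = 208 / 2094000 = 1:10067

1:10067


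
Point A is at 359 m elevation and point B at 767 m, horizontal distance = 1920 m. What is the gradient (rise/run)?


gradient = (767 - 359) / 1920 = 408 / 1920 = 0.2125

0.2125


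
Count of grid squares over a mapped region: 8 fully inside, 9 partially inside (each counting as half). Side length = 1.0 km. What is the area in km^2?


effective squares = 8 + 9 * 0.5 = 12.5
area = 12.5 * 1.0 = 12.5 km^2

12.5 km^2


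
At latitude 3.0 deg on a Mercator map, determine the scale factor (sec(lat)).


SF = 1 / cos(3.0) = 1 / 0.99863 = 1.001

1.001


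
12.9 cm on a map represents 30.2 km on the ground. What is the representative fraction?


ground = 30.2 km = 3020000 cm; RF denominator = ground / map = 3020000 / 12.9 ≈ 234109; RF = 1:234109

1:234109


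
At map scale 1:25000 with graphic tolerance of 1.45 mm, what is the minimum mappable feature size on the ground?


ground = 1.45 mm * 25000 / 1000 = 36.25 m

36.25 m


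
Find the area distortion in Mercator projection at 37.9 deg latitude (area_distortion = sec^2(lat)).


area_distortion = 1/cos^2(37.9) = 1.606

1.606


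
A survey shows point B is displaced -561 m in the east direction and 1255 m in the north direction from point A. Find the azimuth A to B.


az = atan2(-561, 1255) = -24.1 deg
adjusted to 0-360: 335.9 degrees

335.9 degrees


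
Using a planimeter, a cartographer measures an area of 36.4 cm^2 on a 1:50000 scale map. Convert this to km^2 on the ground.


ground_area = 36.4 * (50000/100)^2 = 9100000.0 m^2 = 9.1 km^2

9.1 km^2


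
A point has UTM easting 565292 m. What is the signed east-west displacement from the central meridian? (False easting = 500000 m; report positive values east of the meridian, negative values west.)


displacement = 565292 - 500000 = 65292 m

65292 m


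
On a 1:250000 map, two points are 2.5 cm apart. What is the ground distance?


ground = 2.5 cm * 250000 / 100 = 6250.0 m = 6.25 km

6.25 km


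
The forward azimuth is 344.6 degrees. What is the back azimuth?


back azimuth = (344.6 + 180) mod 360 = 164.6 degrees

164.6 degrees


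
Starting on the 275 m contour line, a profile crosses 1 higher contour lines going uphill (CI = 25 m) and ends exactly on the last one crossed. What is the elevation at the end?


elevation = 275 + 1 * 25 = 300 m

300 m


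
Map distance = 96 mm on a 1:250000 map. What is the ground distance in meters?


ground = 96 mm * 250000 / 1000 = 24000.0 m

24000.0 m


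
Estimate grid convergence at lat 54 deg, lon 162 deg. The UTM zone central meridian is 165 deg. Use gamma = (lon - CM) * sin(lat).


gamma = (162 - 165) * sin(54) = -3 * 0.809017 = -2.427 degrees

-2.427 degrees


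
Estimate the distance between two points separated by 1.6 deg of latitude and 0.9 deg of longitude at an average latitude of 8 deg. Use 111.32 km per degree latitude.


dlat_km = 1.6 * 111.32 = 178.112
dlon_km = 0.9 * 111.32 * cos(8) ≈ 99.213
dist = sqrt(178.112^2 + 99.213^2) ≈ 203.9 km

203.9 km


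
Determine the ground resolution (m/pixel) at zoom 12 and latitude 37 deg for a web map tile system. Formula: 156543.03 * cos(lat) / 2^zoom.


res = 156543.03 * cos(37) / 2^12 = 156543.03 * 0.79863551 / 4096 = 30.52 m/pixel

30.52 m/pixel


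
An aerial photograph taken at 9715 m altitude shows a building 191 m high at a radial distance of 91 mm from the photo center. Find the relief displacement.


d = h * r / H = 191 * 91 / 9715 = 1.79 mm

1.79 mm


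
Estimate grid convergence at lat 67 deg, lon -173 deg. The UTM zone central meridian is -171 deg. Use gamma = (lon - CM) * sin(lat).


gamma = (-173 - -171) * sin(67) = -2 * 0.920505 = -1.841 degrees

-1.841 degrees


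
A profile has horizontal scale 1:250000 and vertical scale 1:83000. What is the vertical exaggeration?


VE = horizontal_scale / vertical_scale = 250000 / 83000 ≈ 3.0

3.0x


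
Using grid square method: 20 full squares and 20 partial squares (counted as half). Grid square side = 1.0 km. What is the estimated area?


effective squares = 20 + 20 * 0.5 = 30.0
area = 30.0 * 1.0 = 30.0 km^2

30.0 km^2


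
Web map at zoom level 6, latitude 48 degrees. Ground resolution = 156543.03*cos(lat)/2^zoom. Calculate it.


res = 156543.03 * cos(48) / 2^6 = 156543.03 * 0.66913061 / 64 = 1636.68 m/pixel

1636.68 m/pixel


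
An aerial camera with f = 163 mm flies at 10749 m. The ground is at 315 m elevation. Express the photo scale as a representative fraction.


scale = f / (H - h) = 163 mm / 10434 m = 163 / 10434000 = 1:64012

1:64012


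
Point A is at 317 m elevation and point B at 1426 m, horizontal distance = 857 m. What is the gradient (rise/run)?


gradient = (1426 - 317) / 857 = 1109 / 857 = 1.294

1.294


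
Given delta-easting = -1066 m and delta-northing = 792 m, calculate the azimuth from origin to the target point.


az = atan2(-1066, 792) = -53.4 deg
adjusted to 0-360: 306.6 degrees

306.6 degrees


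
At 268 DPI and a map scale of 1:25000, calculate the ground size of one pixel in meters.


pixel_cm = 2.54 / 268 ≈ 0.009478 cm
ground = pixel_cm * 25000 / 100 = 2.54 * 25000 / (268 * 100) = 63500 / 26800 ≈ 2.37 m

2.37 m


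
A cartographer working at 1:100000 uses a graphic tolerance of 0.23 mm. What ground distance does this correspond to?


ground = 0.23 mm * 100000 / 1000 = 23.0 m

23.0 m


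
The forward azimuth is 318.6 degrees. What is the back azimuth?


back azimuth = (318.6 + 180) mod 360 = 138.6 degrees

138.6 degrees


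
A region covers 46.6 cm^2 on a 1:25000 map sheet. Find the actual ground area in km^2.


ground_area = 46.6 * (25000/100)^2 = 2912500.0 m^2 = 2.9125 km^2 ≈ 2.913 km^2

2.913 km^2


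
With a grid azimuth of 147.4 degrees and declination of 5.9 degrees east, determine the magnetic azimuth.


magnetic azimuth = grid azimuth - declination (east +ve)
mag_az = 147.4 - 5.9 = 141.5 degrees

141.5 degrees


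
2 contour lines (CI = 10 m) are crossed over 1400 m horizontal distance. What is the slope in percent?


elevation change = 2 * 10 = 20 m
slope = 20 / 1400 * 100 = 1.4%

1.4%


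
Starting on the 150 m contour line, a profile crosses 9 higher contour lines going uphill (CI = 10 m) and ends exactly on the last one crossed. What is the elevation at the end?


elevation = 150 + 9 * 10 = 240 m

240 m


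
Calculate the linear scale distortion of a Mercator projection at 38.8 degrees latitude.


SF = 1 / cos(38.8) = 1 / 0.779338 = 1.283

1.283


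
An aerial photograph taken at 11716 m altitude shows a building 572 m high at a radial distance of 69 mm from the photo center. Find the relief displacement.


d = h * r / H = 572 * 69 / 11716 = 3.37 mm

3.37 mm


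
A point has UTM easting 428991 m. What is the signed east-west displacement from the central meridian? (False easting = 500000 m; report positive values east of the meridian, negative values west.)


displacement = 428991 - 500000 = -71009 m

-71009 m


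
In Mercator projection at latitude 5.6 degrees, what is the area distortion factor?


area_distortion = 1/cos^2(5.6) = 1.01

1.01


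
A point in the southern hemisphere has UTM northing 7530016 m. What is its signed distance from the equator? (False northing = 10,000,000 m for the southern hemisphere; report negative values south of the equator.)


For southern: actual = 7530016 - 10000000 = -2469984 m

-2469984 m


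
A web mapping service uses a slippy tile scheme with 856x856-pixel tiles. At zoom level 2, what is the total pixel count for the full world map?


tiles per axis = 2^2 = 4
total tiles = 4^2 = 16
pixels per axis = 4 * 856 = 3424
total pixels = 3424^2 = 11723776

11723776 pixels


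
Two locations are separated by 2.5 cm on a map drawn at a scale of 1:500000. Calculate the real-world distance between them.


ground = 2.5 cm * 500000 / 100 = 12500.0 m = 12.5 km

12.5 km


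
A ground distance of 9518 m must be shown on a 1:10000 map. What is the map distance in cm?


map_cm = 9518 * 100 / 10000 = 95.18 cm

95.18 cm


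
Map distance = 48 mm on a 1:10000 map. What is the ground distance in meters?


ground = 48 mm * 10000 / 1000 = 480.0 m

480.0 m


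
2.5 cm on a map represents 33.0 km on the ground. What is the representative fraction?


ground = 33.0 km = 3300000 cm; RF denominator = ground / map = 3300000 / 2.5 = 1320000; RF = 1:1320000

1:1320000


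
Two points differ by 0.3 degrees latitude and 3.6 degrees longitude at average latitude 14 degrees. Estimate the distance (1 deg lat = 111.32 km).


dlat_km = 0.3 * 111.32 = 33.396
dlon_km = 3.6 * 111.32 * cos(14) ≈ 388.848
dist = sqrt(33.396^2 + 388.848^2) ≈ 390.3 km

390.3 km


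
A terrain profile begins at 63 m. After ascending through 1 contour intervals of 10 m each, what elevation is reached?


elevation = 63 + 1 * 10 = 73 m

73 m


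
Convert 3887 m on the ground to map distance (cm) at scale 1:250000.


map_cm = 3887 * 100 / 250000 = 1.5548 cm ≈ 1.55 cm

1.55 cm


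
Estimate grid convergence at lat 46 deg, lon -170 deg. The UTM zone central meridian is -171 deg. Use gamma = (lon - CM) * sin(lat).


gamma = (-170 - -171) * sin(46) = 1 * 0.71934 = 0.719 degrees

0.719 degrees


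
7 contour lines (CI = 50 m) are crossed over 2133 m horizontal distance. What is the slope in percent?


elevation change = 7 * 50 = 350 m
slope = 350 / 2133 * 100 = 16.4%

16.4%


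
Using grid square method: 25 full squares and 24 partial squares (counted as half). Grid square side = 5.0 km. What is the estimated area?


effective squares = 25 + 24 * 0.5 = 37.0
area = 37.0 * 25.0 = 925.0 km^2

925.0 km^2


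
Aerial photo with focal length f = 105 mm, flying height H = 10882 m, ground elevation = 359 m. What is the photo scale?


scale = f / (H - h) = 105 mm / 10523 m = 105 / 10523000 = 1:100219

1:100219


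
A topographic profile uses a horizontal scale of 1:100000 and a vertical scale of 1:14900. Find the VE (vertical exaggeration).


VE = horizontal_scale / vertical_scale = 100000 / 14900 ≈ 6.7

6.7x


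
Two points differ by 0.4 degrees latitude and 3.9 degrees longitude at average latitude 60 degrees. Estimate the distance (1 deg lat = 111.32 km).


dlat_km = 0.4 * 111.32 = 44.528
dlon_km = 3.9 * 111.32 * cos(60) ≈ 217.074
dist = sqrt(44.528^2 + 217.074^2) ≈ 221.6 km

221.6 km


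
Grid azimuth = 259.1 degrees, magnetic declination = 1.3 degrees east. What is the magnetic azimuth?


magnetic azimuth = grid azimuth - declination (east +ve)
mag_az = 259.1 - 1.3 = 257.8 degrees

257.8 degrees


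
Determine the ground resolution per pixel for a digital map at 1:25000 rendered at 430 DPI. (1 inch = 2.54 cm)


pixel_cm = 2.54 / 430 ≈ 0.005907 cm
ground = pixel_cm * 25000 / 100 = 2.54 * 25000 / (430 * 100) = 63500 / 43000 ≈ 1.48 m

1.48 m


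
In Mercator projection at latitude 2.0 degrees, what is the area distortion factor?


area_distortion = 1/cos^2(2.0) = 1.001

1.001


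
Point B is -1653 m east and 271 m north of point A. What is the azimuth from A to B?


az = atan2(-1653, 271) = -80.7 deg
adjusted to 0-360: 279.3 degrees

279.3 degrees


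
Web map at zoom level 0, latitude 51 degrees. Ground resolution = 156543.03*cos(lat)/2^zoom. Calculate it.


res = 156543.03 * cos(51) / 2^0 = 156543.03 * 0.62932039 / 1 = 98515.72 m/pixel

98515.72 m/pixel


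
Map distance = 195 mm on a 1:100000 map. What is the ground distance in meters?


ground = 195 mm * 100000 / 1000 = 19500.0 m

19500.0 m


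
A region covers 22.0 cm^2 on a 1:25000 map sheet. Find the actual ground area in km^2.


ground_area = 22.0 * (25000/100)^2 = 1375000.0 m^2 = 1.375 km^2

1.375 km^2


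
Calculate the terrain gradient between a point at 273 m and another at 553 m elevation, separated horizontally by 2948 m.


gradient = (553 - 273) / 2948 = 280 / 2948 = 0.095

0.095


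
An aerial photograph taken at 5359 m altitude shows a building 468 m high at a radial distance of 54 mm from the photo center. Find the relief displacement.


d = h * r / H = 468 * 54 / 5359 = 4.72 mm

4.72 mm


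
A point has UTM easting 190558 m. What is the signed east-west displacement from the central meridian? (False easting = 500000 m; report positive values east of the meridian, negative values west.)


displacement = 190558 - 500000 = -309442 m

-309442 m


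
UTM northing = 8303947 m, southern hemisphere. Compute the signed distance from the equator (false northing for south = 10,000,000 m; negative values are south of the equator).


For southern: actual = 8303947 - 10000000 = -1696053 m

-1696053 m


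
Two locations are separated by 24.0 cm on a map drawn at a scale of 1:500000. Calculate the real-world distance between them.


ground = 24.0 cm * 500000 / 100 = 120000.0 m = 120.0 km

120.0 km


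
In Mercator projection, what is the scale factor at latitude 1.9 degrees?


SF = 1 / cos(1.9) = 1 / 0.99945 = 1.001

1.001


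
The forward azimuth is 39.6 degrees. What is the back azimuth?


back azimuth = (39.6 + 180) mod 360 = 219.6 degrees

219.6 degrees


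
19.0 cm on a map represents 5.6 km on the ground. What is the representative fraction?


ground = 5.6 km = 560000 cm; RF denominator = ground / map = 560000 / 19.0 ≈ 29474; RF = 1:29474

1:29474


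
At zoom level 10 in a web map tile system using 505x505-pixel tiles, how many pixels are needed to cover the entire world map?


tiles per axis = 2^10 = 1024
total tiles = 1024^2 = 1048576
pixels per axis = 1024 * 505 = 517120
total pixels = 517120^2 = 267413094400

267413094400 pixels


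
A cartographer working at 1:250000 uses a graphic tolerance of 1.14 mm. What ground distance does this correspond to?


ground = 1.14 mm * 250000 / 1000 = 285.0 m

285.0 m


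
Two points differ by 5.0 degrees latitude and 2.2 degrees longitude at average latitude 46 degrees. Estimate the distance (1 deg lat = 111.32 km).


dlat_km = 5.0 * 111.32 = 556.6
dlon_km = 2.2 * 111.32 * cos(46) ≈ 170.125
dist = sqrt(556.6^2 + 170.125^2) ≈ 582.0 km

582.0 km


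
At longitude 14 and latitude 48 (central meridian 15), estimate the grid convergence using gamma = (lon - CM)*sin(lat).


gamma = (14 - 15) * sin(48) = -1 * 0.743145 = -0.743 degrees

-0.743 degrees


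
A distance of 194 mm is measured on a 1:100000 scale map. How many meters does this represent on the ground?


ground = 194 mm * 100000 / 1000 = 19400.0 m

19400.0 m


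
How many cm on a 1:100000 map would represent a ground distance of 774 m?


map_cm = 774 * 100 / 100000 = 0.774 cm ≈ 0.77 cm

0.77 cm


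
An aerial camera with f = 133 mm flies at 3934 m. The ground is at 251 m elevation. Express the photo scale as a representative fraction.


scale = f / (H - h) = 133 mm / 3683 m = 133 / 3683000 = 1:27692

1:27692


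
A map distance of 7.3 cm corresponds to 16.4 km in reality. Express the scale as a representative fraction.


ground = 16.4 km = 1640000 cm; RF denominator = ground / map = 1640000 / 7.3 ≈ 224658; RF = 1:224658

1:224658


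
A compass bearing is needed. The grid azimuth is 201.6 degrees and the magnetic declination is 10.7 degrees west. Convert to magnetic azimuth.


magnetic azimuth = grid azimuth - declination (east +ve)
mag_az = 201.6 - -10.7 = 212.3 degrees

212.3 degrees


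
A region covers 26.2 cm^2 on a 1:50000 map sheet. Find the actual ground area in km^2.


ground_area = 26.2 * (50000/100)^2 = 6550000.0 m^2 = 6.55 km^2

6.55 km^2


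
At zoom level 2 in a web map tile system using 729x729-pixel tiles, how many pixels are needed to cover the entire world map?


tiles per axis = 2^2 = 4
total tiles = 4^2 = 16
pixels per axis = 4 * 729 = 2916
total pixels = 2916^2 = 8503056

8503056 pixels


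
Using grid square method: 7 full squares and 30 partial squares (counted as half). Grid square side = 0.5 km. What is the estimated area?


effective squares = 7 + 30 * 0.5 = 22.0
area = 22.0 * 0.25 = 5.5 km^2

5.5 km^2


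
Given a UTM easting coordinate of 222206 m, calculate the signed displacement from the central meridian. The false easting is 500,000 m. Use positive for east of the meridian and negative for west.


displacement = 222206 - 500000 = -277794 m

-277794 m


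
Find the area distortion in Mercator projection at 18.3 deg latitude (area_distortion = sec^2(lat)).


area_distortion = 1/cos^2(18.3) = 1.109

1.109


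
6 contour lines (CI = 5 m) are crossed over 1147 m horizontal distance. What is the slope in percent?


elevation change = 6 * 5 = 30 m
slope = 30 / 1147 * 100 = 2.6%

2.6%


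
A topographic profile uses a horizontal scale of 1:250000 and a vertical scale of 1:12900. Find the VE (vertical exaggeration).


VE = horizontal_scale / vertical_scale = 250000 / 12900 ≈ 19.4

19.4x


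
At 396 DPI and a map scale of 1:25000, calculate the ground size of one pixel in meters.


pixel_cm = 2.54 / 396 ≈ 0.006414 cm
ground = pixel_cm * 25000 / 100 = 2.54 * 25000 / (396 * 100) = 63500 / 39600 ≈ 1.6 m

1.6 m


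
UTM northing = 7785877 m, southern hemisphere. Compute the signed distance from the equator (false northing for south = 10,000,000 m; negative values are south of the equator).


For southern: actual = 7785877 - 10000000 = -2214123 m

-2214123 m


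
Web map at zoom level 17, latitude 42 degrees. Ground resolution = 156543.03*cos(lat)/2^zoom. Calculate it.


res = 156543.03 * cos(42) / 2^17 = 156543.03 * 0.74314483 / 131072 = 0.89 m/pixel

0.89 m/pixel


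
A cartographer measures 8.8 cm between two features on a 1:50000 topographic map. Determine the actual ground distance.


ground = 8.8 cm * 50000 / 100 = 4400.0 m = 4.4 km

4.4 km


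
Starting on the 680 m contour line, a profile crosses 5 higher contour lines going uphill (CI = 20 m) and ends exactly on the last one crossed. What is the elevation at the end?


elevation = 680 + 5 * 20 = 780 m

780 m


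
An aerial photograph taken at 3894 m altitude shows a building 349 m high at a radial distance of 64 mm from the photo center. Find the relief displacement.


d = h * r / H = 349 * 64 / 3894 = 5.74 mm

5.74 mm


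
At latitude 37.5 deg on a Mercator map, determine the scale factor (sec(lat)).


SF = 1 / cos(37.5) = 1 / 0.793353 = 1.26

1.26


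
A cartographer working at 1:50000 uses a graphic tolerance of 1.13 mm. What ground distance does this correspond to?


ground = 1.13 mm * 50000 / 1000 = 56.5 m

56.5 m


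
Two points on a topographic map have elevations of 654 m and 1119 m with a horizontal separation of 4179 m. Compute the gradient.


gradient = (1119 - 654) / 4179 = 465 / 4179 = 0.1113

0.1113


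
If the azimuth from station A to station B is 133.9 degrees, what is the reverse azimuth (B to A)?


back azimuth = (133.9 + 180) mod 360 = 313.9 degrees

313.9 degrees


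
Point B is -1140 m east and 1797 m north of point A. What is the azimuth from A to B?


az = atan2(-1140, 1797) = -32.4 deg
adjusted to 0-360: 327.6 degrees

327.6 degrees


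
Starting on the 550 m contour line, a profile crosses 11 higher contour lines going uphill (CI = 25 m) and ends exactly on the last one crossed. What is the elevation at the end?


elevation = 550 + 11 * 25 = 825 m

825 m


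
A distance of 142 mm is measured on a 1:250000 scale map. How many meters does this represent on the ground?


ground = 142 mm * 250000 / 1000 = 35500.0 m

35500.0 m


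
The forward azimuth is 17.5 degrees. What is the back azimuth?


back azimuth = (17.5 + 180) mod 360 = 197.5 degrees

197.5 degrees


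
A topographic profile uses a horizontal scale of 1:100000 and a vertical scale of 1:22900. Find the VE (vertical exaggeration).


VE = horizontal_scale / vertical_scale = 100000 / 22900 ≈ 4.4

4.4x


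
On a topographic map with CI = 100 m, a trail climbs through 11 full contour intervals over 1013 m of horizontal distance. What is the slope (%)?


elevation change = 11 * 100 = 1100 m
slope = 1100 / 1013 * 100 = 108.6%

108.6%


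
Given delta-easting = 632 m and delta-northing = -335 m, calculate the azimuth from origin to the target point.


az = atan2(632, -335) = 117.9 deg
adjusted to 0-360: 117.9 degrees

117.9 degrees


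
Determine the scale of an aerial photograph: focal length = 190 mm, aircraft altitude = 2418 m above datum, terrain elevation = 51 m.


scale = f / (H - h) = 190 mm / 2367 m = 190 / 2367000 = 1:12458

1:12458


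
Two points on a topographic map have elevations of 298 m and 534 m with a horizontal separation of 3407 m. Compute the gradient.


gradient = (534 - 298) / 3407 = 236 / 3407 = 0.0693

0.0693


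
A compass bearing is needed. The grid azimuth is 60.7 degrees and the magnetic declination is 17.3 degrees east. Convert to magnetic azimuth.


magnetic azimuth = grid azimuth - declination (east +ve)
mag_az = 60.7 - 17.3 = 43.4 degrees

43.4 degrees


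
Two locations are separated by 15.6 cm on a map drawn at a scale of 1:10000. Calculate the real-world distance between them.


ground = 15.6 cm * 10000 / 100 = 1560.0 m = 1.56 km

1.56 km


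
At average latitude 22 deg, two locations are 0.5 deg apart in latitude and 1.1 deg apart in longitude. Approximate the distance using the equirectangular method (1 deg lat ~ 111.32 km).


dlat_km = 0.5 * 111.32 = 55.66
dlon_km = 1.1 * 111.32 * cos(22) ≈ 113.536
dist = sqrt(55.66^2 + 113.536^2) ≈ 126.4 km

126.4 km


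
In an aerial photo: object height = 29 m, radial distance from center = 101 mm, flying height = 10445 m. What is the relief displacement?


d = h * r / H = 29 * 101 / 10445 = 0.28 mm

0.28 mm


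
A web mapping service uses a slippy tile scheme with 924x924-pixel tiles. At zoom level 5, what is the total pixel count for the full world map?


tiles per axis = 2^5 = 32
total tiles = 32^2 = 1024
pixels per axis = 32 * 924 = 29568
total pixels = 29568^2 = 874266624

874266624 pixels


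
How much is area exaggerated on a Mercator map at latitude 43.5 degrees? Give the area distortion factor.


area_distortion = 1/cos^2(43.5) = 1.901

1.901


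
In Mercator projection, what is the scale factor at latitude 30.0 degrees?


SF = 1 / cos(30.0) = 1 / 0.866025 = 1.155

1.155


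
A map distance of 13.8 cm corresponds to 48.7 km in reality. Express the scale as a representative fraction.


ground = 48.7 km = 4870000 cm; RF denominator = ground / map = 4870000 / 13.8 ≈ 352899; RF = 1:352899

1:352899


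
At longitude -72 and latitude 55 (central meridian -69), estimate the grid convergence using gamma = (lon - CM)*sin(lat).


gamma = (-72 - -69) * sin(55) = -3 * 0.819152 = -2.457 degrees

-2.457 degrees


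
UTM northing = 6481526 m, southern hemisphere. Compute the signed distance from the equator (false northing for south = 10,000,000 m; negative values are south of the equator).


For southern: actual = 6481526 - 10000000 = -3518474 m

-3518474 m


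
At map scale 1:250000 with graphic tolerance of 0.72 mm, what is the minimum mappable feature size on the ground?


ground = 0.72 mm * 250000 / 1000 = 180.0 m

180.0 m


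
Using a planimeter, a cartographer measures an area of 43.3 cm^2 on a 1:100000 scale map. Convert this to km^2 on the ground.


ground_area = 43.3 * (100000/100)^2 = 43300000.0 m^2 = 43.3 km^2

43.3 km^2


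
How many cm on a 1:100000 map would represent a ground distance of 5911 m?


map_cm = 5911 * 100 / 100000 = 5.911 cm ≈ 5.91 cm

5.91 cm


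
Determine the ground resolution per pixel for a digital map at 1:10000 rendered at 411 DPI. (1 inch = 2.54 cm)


pixel_cm = 2.54 / 411 ≈ 0.00618 cm
ground = pixel_cm * 10000 / 100 = 2.54 * 10000 / (411 * 100) = 25400 / 41100 ≈ 0.62 m

0.62 m


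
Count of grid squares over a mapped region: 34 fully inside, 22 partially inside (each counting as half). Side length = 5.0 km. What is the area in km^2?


effective squares = 34 + 22 * 0.5 = 45.0
area = 45.0 * 25.0 = 1125.0 km^2

1125.0 km^2


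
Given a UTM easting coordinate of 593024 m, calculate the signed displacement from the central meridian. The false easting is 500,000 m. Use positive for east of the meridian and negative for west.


displacement = 593024 - 500000 = 93024 m

93024 m


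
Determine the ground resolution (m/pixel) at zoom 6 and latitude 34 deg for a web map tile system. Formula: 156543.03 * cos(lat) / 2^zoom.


res = 156543.03 * cos(34) / 2^6 = 156543.03 * 0.82903757 / 64 = 2027.81 m/pixel

2027.81 m/pixel


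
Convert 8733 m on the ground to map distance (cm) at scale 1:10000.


map_cm = 8733 * 100 / 10000 = 87.33 cm

87.33 cm


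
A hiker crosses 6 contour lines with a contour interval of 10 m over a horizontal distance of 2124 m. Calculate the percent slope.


elevation change = 6 * 10 = 60 m
slope = 60 / 2124 * 100 = 2.8%

2.8%


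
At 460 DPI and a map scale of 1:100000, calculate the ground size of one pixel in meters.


pixel_cm = 2.54 / 460 ≈ 0.005522 cm
ground = pixel_cm * 100000 / 100 = 2.54 * 100000 / (460 * 100) = 254000 / 46000 ≈ 5.52 m

5.52 m


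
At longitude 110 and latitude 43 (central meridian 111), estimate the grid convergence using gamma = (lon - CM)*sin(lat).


gamma = (110 - 111) * sin(43) = -1 * 0.681998 = -0.682 degrees

-0.682 degrees


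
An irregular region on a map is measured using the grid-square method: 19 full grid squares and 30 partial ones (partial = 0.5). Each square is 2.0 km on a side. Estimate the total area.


effective squares = 19 + 30 * 0.5 = 34.0
area = 34.0 * 4.0 = 136.0 km^2

136.0 km^2


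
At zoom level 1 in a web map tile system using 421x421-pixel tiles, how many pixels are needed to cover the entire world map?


tiles per axis = 2^1 = 2
total tiles = 2^2 = 4
pixels per axis = 2 * 421 = 842
total pixels = 842^2 = 708964

708964 pixels


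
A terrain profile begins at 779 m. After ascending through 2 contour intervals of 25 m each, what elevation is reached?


elevation = 779 + 2 * 25 = 829 m

829 m


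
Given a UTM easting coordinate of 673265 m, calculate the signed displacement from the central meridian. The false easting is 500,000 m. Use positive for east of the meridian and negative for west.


displacement = 673265 - 500000 = 173265 m

173265 m


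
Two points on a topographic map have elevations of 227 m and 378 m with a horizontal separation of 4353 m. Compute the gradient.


gradient = (378 - 227) / 4353 = 151 / 4353 = 0.0347

0.0347


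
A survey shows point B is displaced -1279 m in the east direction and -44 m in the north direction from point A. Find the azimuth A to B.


az = atan2(-1279, -44) = -92.0 deg
adjusted to 0-360: 268.0 degrees

268.0 degrees


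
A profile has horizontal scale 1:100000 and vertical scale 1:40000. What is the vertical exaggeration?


VE = horizontal_scale / vertical_scale = 100000 / 40000 = 2.5

2.5x


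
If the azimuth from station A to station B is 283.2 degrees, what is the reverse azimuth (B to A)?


back azimuth = (283.2 + 180) mod 360 = 103.2 degrees

103.2 degrees


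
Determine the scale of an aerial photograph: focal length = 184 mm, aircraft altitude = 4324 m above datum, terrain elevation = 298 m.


scale = f / (H - h) = 184 mm / 4026 m = 184 / 4026000 = 1:21880

1:21880


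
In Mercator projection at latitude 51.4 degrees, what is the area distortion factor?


area_distortion = 1/cos^2(51.4) = 2.569

2.569


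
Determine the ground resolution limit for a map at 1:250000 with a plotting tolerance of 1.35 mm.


ground = 1.35 mm * 250000 / 1000 = 337.5 m

337.5 m


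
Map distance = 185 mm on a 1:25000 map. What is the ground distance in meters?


ground = 185 mm * 25000 / 1000 = 4625.0 m

4625.0 m


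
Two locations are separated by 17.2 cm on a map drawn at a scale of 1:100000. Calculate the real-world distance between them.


ground = 17.2 cm * 100000 / 100 = 17200.0 m = 17.2 km

17.2 km


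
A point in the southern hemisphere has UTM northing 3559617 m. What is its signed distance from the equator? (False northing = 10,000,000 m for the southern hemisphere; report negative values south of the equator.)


For southern: actual = 3559617 - 10000000 = -6440383 m

-6440383 m


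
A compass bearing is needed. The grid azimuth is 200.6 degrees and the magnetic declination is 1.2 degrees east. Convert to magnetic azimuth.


magnetic azimuth = grid azimuth - declination (east +ve)
mag_az = 200.6 - 1.2 = 199.4 degrees

199.4 degrees


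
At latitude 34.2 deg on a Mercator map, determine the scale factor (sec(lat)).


SF = 1 / cos(34.2) = 1 / 0.827081 = 1.209

1.209


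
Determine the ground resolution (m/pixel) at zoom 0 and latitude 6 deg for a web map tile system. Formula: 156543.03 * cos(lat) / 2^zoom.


res = 156543.03 * cos(6) / 2^0 = 156543.03 * 0.9945219 / 1 = 155685.47 m/pixel

155685.47 m/pixel


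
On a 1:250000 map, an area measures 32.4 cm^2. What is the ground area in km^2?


ground_area = 32.4 * (250000/100)^2 = 202500000.0 m^2 = 202.5 km^2

202.5 km^2


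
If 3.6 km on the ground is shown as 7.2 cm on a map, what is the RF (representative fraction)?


ground = 3.6 km = 360000 cm; RF denominator = ground / map = 360000 / 7.2 = 50000; RF = 1:50000

1:50000


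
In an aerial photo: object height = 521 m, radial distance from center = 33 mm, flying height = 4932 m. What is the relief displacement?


d = h * r / H = 521 * 33 / 4932 = 3.49 mm

3.49 mm


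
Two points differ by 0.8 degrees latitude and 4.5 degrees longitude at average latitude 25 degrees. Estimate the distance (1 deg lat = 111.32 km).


dlat_km = 0.8 * 111.32 = 89.056
dlon_km = 4.5 * 111.32 * cos(25) ≈ 454.006
dist = sqrt(89.056^2 + 454.006^2) ≈ 462.7 km

462.7 km


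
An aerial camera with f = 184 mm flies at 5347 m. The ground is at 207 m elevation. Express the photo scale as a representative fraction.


scale = f / (H - h) = 184 mm / 5140 m = 184 / 5140000 = 1:27935

1:27935


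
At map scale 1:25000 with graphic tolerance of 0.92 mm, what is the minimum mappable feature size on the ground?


ground = 0.92 mm * 25000 / 1000 = 23.0 m

23.0 m


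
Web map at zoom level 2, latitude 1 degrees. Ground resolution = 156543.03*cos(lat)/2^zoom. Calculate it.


res = 156543.03 * cos(1) / 2^2 = 156543.03 * 0.9998477 / 4 = 39129.8 m/pixel

39129.8 m/pixel


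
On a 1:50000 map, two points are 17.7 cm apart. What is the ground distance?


ground = 17.7 cm * 50000 / 100 = 8850.0 m = 8.85 km

8.85 km


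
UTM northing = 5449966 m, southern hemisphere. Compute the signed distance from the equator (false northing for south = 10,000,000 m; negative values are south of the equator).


For southern: actual = 5449966 - 10000000 = -4550034 m

-4550034 m


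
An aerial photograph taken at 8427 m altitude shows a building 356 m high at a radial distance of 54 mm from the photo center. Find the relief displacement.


d = h * r / H = 356 * 54 / 8427 = 2.28 mm

2.28 mm


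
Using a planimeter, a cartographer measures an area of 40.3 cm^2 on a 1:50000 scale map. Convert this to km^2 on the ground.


ground_area = 40.3 * (50000/100)^2 = 10075000.0 m^2 = 10.075 km^2

10.075 km^2


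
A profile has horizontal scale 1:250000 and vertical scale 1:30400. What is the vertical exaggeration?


VE = horizontal_scale / vertical_scale = 250000 / 30400 ≈ 8.2

8.2x


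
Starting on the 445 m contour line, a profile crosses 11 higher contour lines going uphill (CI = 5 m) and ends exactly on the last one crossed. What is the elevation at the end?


elevation = 445 + 11 * 5 = 500 m

500 m


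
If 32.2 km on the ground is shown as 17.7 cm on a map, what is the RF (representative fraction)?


ground = 32.2 km = 3220000 cm; RF denominator = ground / map = 3220000 / 17.7 ≈ 181921; RF = 1:181921

1:181921


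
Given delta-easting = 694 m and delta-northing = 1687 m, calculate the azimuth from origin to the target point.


az = atan2(694, 1687) = 22.4 deg
adjusted to 0-360: 22.4 degrees

22.4 degrees


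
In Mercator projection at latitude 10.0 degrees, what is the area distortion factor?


area_distortion = 1/cos^2(10.0) = 1.031

1.031


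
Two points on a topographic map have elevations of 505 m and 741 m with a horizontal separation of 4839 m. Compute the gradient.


gradient = (741 - 505) / 4839 = 236 / 4839 = 0.0488

0.0488


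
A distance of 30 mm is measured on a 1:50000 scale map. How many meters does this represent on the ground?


ground = 30 mm * 50000 / 1000 = 1500.0 m

1500.0 m


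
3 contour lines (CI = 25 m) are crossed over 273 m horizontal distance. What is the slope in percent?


elevation change = 3 * 25 = 75 m
slope = 75 / 273 * 100 = 27.5%

27.5%


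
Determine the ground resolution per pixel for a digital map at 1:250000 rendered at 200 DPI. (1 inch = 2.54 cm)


pixel_cm = 2.54 / 200 = 0.0127 cm
ground = pixel_cm * 250000 / 100 = 2.54 * 250000 / (200 * 100) = 635000 / 20000 = 31.75 m

31.75 m


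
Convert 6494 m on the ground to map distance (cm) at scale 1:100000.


map_cm = 6494 * 100 / 100000 = 6.494 cm ≈ 6.49 cm

6.49 cm


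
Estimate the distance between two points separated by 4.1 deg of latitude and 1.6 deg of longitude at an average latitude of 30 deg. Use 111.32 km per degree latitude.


dlat_km = 4.1 * 111.32 = 456.412
dlon_km = 1.6 * 111.32 * cos(30) ≈ 154.25
dist = sqrt(456.412^2 + 154.25^2) ≈ 481.8 km

481.8 km


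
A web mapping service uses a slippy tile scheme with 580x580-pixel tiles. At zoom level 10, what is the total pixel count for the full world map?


tiles per axis = 2^10 = 1024
total tiles = 1024^2 = 1048576
pixels per axis = 1024 * 580 = 593920
total pixels = 593920^2 = 352740966400

352740966400 pixels


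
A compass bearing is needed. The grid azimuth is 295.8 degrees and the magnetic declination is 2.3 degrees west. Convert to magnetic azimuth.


magnetic azimuth = grid azimuth - declination (east +ve)
mag_az = 295.8 - -2.3 = 298.1 degrees

298.1 degrees


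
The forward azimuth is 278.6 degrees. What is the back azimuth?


back azimuth = (278.6 + 180) mod 360 = 98.6 degrees

98.6 degrees


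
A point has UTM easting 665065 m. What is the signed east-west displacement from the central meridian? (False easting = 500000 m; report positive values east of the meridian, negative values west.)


displacement = 665065 - 500000 = 165065 m

165065 m


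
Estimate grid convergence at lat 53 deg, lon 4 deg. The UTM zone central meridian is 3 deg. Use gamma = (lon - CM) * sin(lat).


gamma = (4 - 3) * sin(53) = 1 * 0.798636 = 0.799 degrees

0.799 degrees


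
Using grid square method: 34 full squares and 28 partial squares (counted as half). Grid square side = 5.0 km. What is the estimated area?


effective squares = 34 + 28 * 0.5 = 48.0
area = 48.0 * 25.0 = 1200.0 km^2

1200.0 km^2


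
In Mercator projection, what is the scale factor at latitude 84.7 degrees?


SF = 1 / cos(84.7) = 1 / 0.092371 = 10.826

10.826


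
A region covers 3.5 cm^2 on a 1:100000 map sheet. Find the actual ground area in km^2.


ground_area = 3.5 * (100000/100)^2 = 3500000.0 m^2 = 3.5 km^2

3.5 km^2


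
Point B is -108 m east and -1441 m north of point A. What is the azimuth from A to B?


az = atan2(-108, -1441) = -175.7 deg
adjusted to 0-360: 184.3 degrees

184.3 degrees


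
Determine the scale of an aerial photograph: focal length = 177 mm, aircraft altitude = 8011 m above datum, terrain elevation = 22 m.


scale = f / (H - h) = 177 mm / 7989 m = 177 / 7989000 = 1:45136

1:45136


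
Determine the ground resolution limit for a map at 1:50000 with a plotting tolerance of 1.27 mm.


ground = 1.27 mm * 50000 / 1000 = 63.5 m

63.5 m


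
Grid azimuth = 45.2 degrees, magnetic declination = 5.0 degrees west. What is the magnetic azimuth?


magnetic azimuth = grid azimuth - declination (east +ve)
mag_az = 45.2 - -5.0 = 50.2 degrees

50.2 degrees


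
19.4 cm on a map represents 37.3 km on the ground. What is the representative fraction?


ground = 37.3 km = 3730000 cm; RF denominator = ground / map = 3730000 / 19.4 ≈ 192268; RF = 1:192268

1:192268


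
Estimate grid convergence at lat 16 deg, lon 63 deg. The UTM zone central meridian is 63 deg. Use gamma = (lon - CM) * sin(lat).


gamma = (63 - 63) * sin(16) = 0 * 0.275637 = 0.0 degrees

0.0 degrees


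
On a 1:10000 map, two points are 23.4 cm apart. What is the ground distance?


ground = 23.4 cm * 10000 / 100 = 2340.0 m = 2.34 km

2.34 km


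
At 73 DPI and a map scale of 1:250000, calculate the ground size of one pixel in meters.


pixel_cm = 2.54 / 73 ≈ 0.034795 cm
ground = pixel_cm * 250000 / 100 = 2.54 * 250000 / (73 * 100) = 635000 / 7300 ≈ 86.99 m

86.99 m


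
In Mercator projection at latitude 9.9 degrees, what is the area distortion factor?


area_distortion = 1/cos^2(9.9) = 1.03

1.03


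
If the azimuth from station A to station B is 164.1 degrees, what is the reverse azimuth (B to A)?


back azimuth = (164.1 + 180) mod 360 = 344.1 degrees

344.1 degrees
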